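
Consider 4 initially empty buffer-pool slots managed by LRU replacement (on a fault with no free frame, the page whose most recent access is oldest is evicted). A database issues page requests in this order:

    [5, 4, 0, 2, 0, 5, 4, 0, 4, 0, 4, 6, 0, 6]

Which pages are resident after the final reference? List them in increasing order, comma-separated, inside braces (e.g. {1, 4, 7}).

{0, 4, 5, 6}

5 -> miss, frames {5}
4 -> miss, frames {5,4}
0 -> miss, frames {5,4,0}
2 -> miss, frames {5,4,0,2}
0 -> hit
5 -> hit
4 -> hit
0 -> hit
4 -> hit
0 -> hit
4 -> hit
6 -> miss, evict 2, frames {5,0,4,6}
0 -> hit
6 -> hit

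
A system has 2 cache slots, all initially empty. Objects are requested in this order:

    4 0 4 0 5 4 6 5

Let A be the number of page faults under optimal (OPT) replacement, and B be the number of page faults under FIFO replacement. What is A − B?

-2

Under OPT: F F . . F . F . → 4 faults.
Under FIFO: F F . . F F F F → 6 faults.
A − B = 4 − 6 = -2.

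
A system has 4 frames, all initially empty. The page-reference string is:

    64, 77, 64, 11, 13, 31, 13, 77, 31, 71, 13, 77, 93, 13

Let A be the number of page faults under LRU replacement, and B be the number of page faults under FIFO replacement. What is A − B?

Under LRU: F F . F F F . F . F . . F . → 8 faults.
Under FIFO: F F . F F F . . . F . F F F → 9 faults.
A − B = 8 − 9 = -1.

-1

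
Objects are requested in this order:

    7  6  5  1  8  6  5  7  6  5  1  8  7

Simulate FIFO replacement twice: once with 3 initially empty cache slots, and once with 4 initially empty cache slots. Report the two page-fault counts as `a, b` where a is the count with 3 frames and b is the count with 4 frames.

10, 11

3 frames: F F F F F F F F . . F F . → 10 faults.
4 frames: F F F F F . . F F F F F F → 11 faults.
11 > 10: adding a frame increased faults — Belady's anomaly.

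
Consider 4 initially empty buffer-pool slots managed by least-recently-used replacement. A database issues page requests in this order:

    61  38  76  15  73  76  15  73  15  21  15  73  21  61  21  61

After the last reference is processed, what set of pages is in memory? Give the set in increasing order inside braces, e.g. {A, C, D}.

61 -> miss, frames (61)
38 -> miss, frames (61 38)
76 -> miss, frames (61 38 76)
15 -> miss, frames (61 38 76 15)
73 -> miss, evict 61, frames (38 76 15 73)
76 -> hit
15 -> hit
73 -> hit
15 -> hit
21 -> miss, evict 38, frames (76 73 15 21)
15 -> hit
73 -> hit
21 -> hit
61 -> miss, evict 76, frames (15 73 21 61)
21 -> hit
61 -> hit

{15, 21, 61, 73}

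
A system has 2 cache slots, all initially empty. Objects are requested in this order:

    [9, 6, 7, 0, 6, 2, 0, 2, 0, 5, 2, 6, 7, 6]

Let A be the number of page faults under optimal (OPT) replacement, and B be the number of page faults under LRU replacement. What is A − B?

-3

Under OPT: F F F F . F . . . F . F F . → 8 faults.
Under LRU: F F F F F F F . . F F F F . → 11 faults.
A − B = 8 − 11 = -3.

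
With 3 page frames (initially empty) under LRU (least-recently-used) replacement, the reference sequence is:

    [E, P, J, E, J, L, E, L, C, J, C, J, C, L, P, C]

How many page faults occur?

7

E: miss, frames (E)
P: miss, frames (E P)
J: miss, frames (E P J)
E: hit
J: hit
L: miss, evict P, frames (E J L)
E: hit
L: hit
C: miss, evict J, frames (E L C)
J: miss, evict E, frames (L C J)
C: hit
J: hit
C: hit
L: hit
P: miss, evict J, frames (C L P)
C: hit
Page faults: 7.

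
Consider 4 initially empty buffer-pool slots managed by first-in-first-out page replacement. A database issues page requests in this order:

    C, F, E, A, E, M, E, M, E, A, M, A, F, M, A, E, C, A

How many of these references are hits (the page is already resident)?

12

C -> miss, frames (C)
F -> miss, frames (C F)
E -> miss, frames (C F E)
A -> miss, frames (C F E A)
E -> hit
M -> miss, evict C, frames (F E A M)
E -> hit
M -> hit
E -> hit
A -> hit
M -> hit
A -> hit
F -> hit
M -> hit
A -> hit
E -> hit
C -> miss, evict F, frames (E A M C)
A -> hit
Hits: 12.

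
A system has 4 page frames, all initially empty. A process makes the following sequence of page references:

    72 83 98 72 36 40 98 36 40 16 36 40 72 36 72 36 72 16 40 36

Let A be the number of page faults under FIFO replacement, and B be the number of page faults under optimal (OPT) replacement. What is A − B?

1

Under FIFO: F F F . F F . . . F . . F . . . . . . . → 7 faults.
Under OPT: F F F . F F . . . F . . . . . . . . . . → 6 faults.
A − B = 7 − 6 = 1.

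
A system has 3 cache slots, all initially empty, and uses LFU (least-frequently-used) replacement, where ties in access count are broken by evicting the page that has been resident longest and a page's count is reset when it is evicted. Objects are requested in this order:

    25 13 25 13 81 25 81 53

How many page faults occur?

25: fault, frames (25)
13: fault, frames (25 13)
25: hit
13: hit
81: fault, frames (25 13 81)
25: hit
81: hit
53: fault, evict 13, frames (25 81 53)
Page faults: 4.

4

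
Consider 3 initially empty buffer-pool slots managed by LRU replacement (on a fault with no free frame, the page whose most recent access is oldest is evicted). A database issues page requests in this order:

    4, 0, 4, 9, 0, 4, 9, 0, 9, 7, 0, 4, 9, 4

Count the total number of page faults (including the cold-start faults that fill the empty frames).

4: fault, frames (4)
0: fault, frames (4 0)
4: hit
9: fault, frames (0 4 9)
0: hit
4: hit
9: hit
0: hit
9: hit
7: fault, evict 4, frames (0 9 7)
0: hit
4: fault, evict 9, frames (7 0 4)
9: fault, evict 7, frames (0 4 9)
4: hit
Page faults: 6.

6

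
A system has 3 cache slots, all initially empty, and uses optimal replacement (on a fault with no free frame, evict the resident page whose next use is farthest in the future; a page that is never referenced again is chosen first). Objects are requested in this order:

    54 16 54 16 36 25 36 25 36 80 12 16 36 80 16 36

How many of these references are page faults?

7

54 -> fault, frames {54}
16 -> fault, frames {54,16}
54 -> hit
16 -> hit
36 -> fault, frames {54,16,36}
25 -> fault, evict 54, frames {16,36,25}
36 -> hit
25 -> hit
36 -> hit
80 -> fault, evict 25, frames {16,36,80}
12 -> fault, evict 80, frames {16,36,12}
16 -> hit
36 -> hit
80 -> fault, evict 12, frames {16,36,80}
16 -> hit
36 -> hit
Page faults: 7.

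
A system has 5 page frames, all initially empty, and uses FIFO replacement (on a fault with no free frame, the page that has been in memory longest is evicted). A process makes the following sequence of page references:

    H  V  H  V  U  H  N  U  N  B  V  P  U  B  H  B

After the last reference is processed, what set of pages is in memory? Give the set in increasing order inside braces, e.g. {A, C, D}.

{B, H, N, P, U}

H -> miss, frames [H]
V -> miss, frames [H, V]
H -> hit
V -> hit
U -> miss, frames [H, V, U]
H -> hit
N -> miss, frames [H, V, U, N]
U -> hit
N -> hit
B -> miss, frames [H, V, U, N, B]
V -> hit
P -> miss, evict H, frames [V, U, N, B, P]
U -> hit
B -> hit
H -> miss, evict V, frames [U, N, B, P, H]
B -> hit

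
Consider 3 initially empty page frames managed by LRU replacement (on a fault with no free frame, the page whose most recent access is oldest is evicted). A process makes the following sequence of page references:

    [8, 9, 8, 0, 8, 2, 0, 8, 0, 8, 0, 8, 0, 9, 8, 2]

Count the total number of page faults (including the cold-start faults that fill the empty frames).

6

8 -> miss, frames [8]
9 -> miss, frames [8, 9]
8 -> hit
0 -> miss, frames [9, 8, 0]
8 -> hit
2 -> miss, evict 9, frames [0, 8, 2]
0 -> hit
8 -> hit
0 -> hit
8 -> hit
0 -> hit
8 -> hit
0 -> hit
9 -> miss, evict 2, frames [8, 0, 9]
8 -> hit
2 -> miss, evict 0, frames [9, 8, 2]
Page faults: 6.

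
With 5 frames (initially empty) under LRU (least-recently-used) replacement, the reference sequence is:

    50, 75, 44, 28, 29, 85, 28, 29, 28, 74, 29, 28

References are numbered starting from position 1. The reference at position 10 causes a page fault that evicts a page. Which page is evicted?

pos 1: 50 -> miss, frames {50}
pos 2: 75 -> miss, frames {50,75}
pos 3: 44 -> miss, frames {50,75,44}
pos 4: 28 -> miss, frames {50,75,44,28}
pos 5: 29 -> miss, frames {50,75,44,28,29}
pos 6: 85 -> miss, evict 50, frames {75,44,28,29,85}
pos 7: 28 -> hit
pos 8: 29 -> hit
pos 9: 28 -> hit
pos 10: 74 -> miss, evict 75, frames {44,85,29,28,74}
At position 10, page 75 is evicted.

75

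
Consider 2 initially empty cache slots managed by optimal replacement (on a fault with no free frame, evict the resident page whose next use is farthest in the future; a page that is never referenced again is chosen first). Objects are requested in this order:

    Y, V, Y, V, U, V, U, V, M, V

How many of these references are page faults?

4

Y: fault, frames [Y]
V: fault, frames [Y, V]
Y: hit
V: hit
U: fault, evict Y, frames [V, U]
V: hit
U: hit
V: hit
M: fault, evict U, frames [V, M]
V: hit
Page faults: 4.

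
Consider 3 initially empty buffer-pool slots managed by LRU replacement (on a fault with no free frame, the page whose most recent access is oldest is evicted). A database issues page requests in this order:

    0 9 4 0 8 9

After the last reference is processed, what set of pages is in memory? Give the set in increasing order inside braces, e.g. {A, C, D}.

{0, 8, 9}

0 -> miss, frames [0]
9 -> miss, frames [0, 9]
4 -> miss, frames [0, 9, 4]
0 -> hit
8 -> miss, evict 9, frames [4, 0, 8]
9 -> miss, evict 4, frames [0, 8, 9]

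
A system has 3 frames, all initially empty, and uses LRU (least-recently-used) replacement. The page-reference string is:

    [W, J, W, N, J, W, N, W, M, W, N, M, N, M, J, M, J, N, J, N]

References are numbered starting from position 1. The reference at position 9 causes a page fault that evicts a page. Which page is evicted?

pos 1: W: fault, frames [W]
pos 2: J: fault, frames [W, J]
pos 3: W: hit
pos 4: N: fault, frames [J, W, N]
pos 5: J: hit
pos 6: W: hit
pos 7: N: hit
pos 8: W: hit
pos 9: M: fault, evict J, frames [N, W, M]
At position 9, page J is evicted.

J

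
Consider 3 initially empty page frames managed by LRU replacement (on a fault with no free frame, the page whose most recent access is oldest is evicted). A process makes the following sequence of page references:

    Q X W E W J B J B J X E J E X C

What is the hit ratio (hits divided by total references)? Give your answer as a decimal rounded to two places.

0.44

Q: miss, frames {Q}
X: miss, frames {Q,X}
W: miss, frames {Q,X,W}
E: miss, evict Q, frames {X,W,E}
W: hit
J: miss, evict X, frames {E,W,J}
B: miss, evict E, frames {W,J,B}
J: hit
B: hit
J: hit
X: miss, evict W, frames {B,J,X}
E: miss, evict B, frames {J,X,E}
J: hit
E: hit
X: hit
C: miss, evict J, frames {E,X,C}
Hits: 7 of 16 references → 7/16 = 0.4375.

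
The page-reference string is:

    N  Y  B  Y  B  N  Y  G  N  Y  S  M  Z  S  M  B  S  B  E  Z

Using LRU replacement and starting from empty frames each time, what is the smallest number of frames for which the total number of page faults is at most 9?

f=1: 20 faults
f=2: 17 faults
f=3: 10 faults
f=4: 10 faults
f=5: 9 faults
f=6: 9 faults
f=7: 8 faults
f=8: 8 faults
Smallest f with faults ≤ 9 is 5.

5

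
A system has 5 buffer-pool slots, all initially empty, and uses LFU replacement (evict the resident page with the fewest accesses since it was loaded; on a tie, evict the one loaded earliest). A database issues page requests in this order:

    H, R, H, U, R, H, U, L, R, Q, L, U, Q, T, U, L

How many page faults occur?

H → fault, frames {H}
R → fault, frames {H,R}
H → hit
U → fault, frames {H,R,U}
R → hit
H → hit
U → hit
L → fault, frames {H,R,U,L}
R → hit
Q → fault, frames {H,R,U,L,Q}
L → hit
U → hit
Q → hit
T → fault, evict L, frames {H,R,U,Q,T}
U → hit
L → fault, evict T, frames {H,R,U,Q,L}
Page faults: 7.

7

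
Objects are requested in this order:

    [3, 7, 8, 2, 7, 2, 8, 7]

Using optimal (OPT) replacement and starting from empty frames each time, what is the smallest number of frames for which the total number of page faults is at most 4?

3

f=1: 8 faults
f=2: 5 faults
f=3: 4 faults
f=4: 4 faults
Smallest f with faults ≤ 4 is 3.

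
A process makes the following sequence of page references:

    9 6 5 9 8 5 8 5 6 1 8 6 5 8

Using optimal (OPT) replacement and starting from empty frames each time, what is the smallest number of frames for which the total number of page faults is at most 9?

f=1: 14 faults
f=2: 8 faults
f=3: 6 faults
f=4: 5 faults
f=5: 5 faults
Smallest f with faults ≤ 9 is 2.

2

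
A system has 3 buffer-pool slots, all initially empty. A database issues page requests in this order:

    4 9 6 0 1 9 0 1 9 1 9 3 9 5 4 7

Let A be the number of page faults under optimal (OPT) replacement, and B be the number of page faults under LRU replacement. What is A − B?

-1

Under OPT: F F F F F . . . . . . F . F F F → 9 faults.
Under LRU: F F F F F F . . . . . F . F F F → 10 faults.
A − B = 9 − 10 = -1.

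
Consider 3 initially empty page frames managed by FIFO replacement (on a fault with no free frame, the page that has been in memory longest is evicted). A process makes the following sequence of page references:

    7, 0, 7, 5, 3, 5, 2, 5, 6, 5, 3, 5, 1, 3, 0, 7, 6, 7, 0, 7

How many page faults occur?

12

7: miss, frames (7)
0: miss, frames (7 0)
7: hit
5: miss, frames (7 0 5)
3: miss, evict 7, frames (0 5 3)
5: hit
2: miss, evict 0, frames (5 3 2)
5: hit
6: miss, evict 5, frames (3 2 6)
5: miss, evict 3, frames (2 6 5)
3: miss, evict 2, frames (6 5 3)
5: hit
1: miss, evict 6, frames (5 3 1)
3: hit
0: miss, evict 5, frames (3 1 0)
7: miss, evict 3, frames (1 0 7)
6: miss, evict 1, frames (0 7 6)
7: hit
0: hit
7: hit
Page faults: 12.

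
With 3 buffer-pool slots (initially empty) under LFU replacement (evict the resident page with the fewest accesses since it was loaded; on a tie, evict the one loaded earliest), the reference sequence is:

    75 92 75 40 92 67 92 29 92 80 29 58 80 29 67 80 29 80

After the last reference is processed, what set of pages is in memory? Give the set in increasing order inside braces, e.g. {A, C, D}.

{75, 80, 92}

75: miss, frames (75)
92: miss, frames (75 92)
75: hit
40: miss, frames (75 92 40)
92: hit
67: miss, evict 40, frames (75 92 67)
92: hit
29: miss, evict 67, frames (75 92 29)
92: hit
80: miss, evict 29, frames (75 92 80)
29: miss, evict 80, frames (75 92 29)
58: miss, evict 29, frames (75 92 58)
80: miss, evict 58, frames (75 92 80)
29: miss, evict 80, frames (75 92 29)
67: miss, evict 29, frames (75 92 67)
80: miss, evict 67, frames (75 92 80)
29: miss, evict 80, frames (75 92 29)
80: miss, evict 29, frames (75 92 80)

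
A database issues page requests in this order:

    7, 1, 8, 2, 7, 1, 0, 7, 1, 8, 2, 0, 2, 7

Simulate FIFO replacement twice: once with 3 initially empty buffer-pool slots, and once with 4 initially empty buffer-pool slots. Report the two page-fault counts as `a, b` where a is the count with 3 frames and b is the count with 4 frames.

3 frames: F F F F F F F . . F F . . F → 10 faults.
4 frames: F F F F . . F F F F F F . F → 11 faults.
11 > 10: adding a frame increased faults — Belady's anomaly.

10, 11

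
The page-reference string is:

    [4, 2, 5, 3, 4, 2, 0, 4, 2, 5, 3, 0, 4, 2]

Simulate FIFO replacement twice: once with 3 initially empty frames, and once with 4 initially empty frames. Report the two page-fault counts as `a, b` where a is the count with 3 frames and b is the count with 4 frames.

3 frames: F F F F F F F . . F F . F F → 11 faults.
4 frames: F F F F . . F F F F F F F F → 12 faults.
12 > 11: adding a frame increased faults — Belady's anomaly.

11, 12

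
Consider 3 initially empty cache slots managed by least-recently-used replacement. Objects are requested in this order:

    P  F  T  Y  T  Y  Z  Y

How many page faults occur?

P → miss, frames {P}
F → miss, frames {P,F}
T → miss, frames {P,F,T}
Y → miss, evict P, frames {F,T,Y}
T → hit
Y → hit
Z → miss, evict F, frames {T,Y,Z}
Y → hit
Page faults: 5.

5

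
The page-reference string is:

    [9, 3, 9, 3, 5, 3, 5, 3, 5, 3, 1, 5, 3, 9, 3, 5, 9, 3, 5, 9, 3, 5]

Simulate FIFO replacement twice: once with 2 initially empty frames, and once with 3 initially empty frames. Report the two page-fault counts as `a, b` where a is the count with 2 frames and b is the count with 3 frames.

2 frames: F F . . F . . . . . F . F F . F . F . F . F → 10 faults.
3 frames: F F . . F . . . . . F . . F F F . . . . . . → 7 faults.
7 < 10: adding a frame reduced faults, as is typical.

10, 7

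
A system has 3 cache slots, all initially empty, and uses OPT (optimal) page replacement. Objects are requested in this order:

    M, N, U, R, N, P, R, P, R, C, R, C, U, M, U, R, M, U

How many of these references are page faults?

7

M -> fault, frames {M}
N -> fault, frames {M,N}
U -> fault, frames {M,N,U}
R -> fault, evict M, frames {N,U,R}
N -> hit
P -> fault, evict N, frames {U,R,P}
R -> hit
P -> hit
R -> hit
C -> fault, evict P, frames {U,R,C}
R -> hit
C -> hit
U -> hit
M -> fault, evict C, frames {U,R,M}
U -> hit
R -> hit
M -> hit
U -> hit
Page faults: 7.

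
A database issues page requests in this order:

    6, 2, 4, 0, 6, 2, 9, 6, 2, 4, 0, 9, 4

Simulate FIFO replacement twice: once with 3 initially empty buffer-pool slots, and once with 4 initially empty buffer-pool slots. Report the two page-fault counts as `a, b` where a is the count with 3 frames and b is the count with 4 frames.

9, 10

3 frames: F F F F F F F . . F F . . → 9 faults.
4 frames: F F F F . . F F F F F F . → 10 faults.
10 > 9: adding a frame increased faults — Belady's anomaly.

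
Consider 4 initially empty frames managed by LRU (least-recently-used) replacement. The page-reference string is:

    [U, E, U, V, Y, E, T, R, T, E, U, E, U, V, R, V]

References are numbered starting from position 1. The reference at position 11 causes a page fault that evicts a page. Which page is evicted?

Y

pos 1: U -> fault, frames [U]
pos 2: E -> fault, frames [U, E]
pos 3: U -> hit
pos 4: V -> fault, frames [E, U, V]
pos 5: Y -> fault, frames [E, U, V, Y]
pos 6: E -> hit
pos 7: T -> fault, evict U, frames [V, Y, E, T]
pos 8: R -> fault, evict V, frames [Y, E, T, R]
pos 9: T -> hit
pos 10: E -> hit
pos 11: U -> fault, evict Y, frames [R, T, E, U]
At position 11, page Y is evicted.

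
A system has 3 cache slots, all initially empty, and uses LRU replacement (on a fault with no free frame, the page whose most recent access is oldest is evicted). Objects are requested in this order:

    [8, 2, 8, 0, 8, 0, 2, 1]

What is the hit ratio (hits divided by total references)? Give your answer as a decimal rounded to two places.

8: miss, frames [8]
2: miss, frames [8, 2]
8: hit
0: miss, frames [2, 8, 0]
8: hit
0: hit
2: hit
1: miss, evict 8, frames [0, 2, 1]
Hits: 4 of 8 references → 4/8 = 0.5000.

0.50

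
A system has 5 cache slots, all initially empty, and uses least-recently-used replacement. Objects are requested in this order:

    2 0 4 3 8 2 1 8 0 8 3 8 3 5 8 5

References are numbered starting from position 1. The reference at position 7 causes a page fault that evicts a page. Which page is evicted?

pos 1: 2 → miss, frames [2]
pos 2: 0 → miss, frames [2, 0]
pos 3: 4 → miss, frames [2, 0, 4]
pos 4: 3 → miss, frames [2, 0, 4, 3]
pos 5: 8 → miss, frames [2, 0, 4, 3, 8]
pos 6: 2 → hit
pos 7: 1 → miss, evict 0, frames [4, 3, 8, 2, 1]
At position 7, page 0 is evicted.

0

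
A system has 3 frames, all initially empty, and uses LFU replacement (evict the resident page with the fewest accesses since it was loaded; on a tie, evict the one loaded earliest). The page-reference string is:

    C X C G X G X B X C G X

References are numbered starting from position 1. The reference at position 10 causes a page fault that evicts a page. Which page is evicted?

pos 1: C: fault, frames (C)
pos 2: X: fault, frames (C X)
pos 3: C: hit
pos 4: G: fault, frames (C X G)
pos 5: X: hit
pos 6: G: hit
pos 7: X: hit
pos 8: B: fault, evict C, frames (X G B)
pos 9: X: hit
pos 10: C: fault, evict B, frames (X G C)
At position 10, page B is evicted.

B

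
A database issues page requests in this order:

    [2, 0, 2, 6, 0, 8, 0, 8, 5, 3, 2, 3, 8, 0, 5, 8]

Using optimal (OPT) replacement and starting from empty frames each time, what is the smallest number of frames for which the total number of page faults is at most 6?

5

f=1: 16 faults
f=2: 10 faults
f=3: 8 faults
f=4: 7 faults
f=5: 6 faults
f=6: 6 faults
Smallest f with faults ≤ 6 is 5.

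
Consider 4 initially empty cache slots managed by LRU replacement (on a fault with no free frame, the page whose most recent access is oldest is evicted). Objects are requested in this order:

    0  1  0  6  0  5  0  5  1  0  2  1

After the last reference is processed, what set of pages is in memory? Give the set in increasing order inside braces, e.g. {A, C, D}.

0: fault, frames [0]
1: fault, frames [0, 1]
0: hit
6: fault, frames [1, 0, 6]
0: hit
5: fault, frames [1, 6, 0, 5]
0: hit
5: hit
1: hit
0: hit
2: fault, evict 6, frames [5, 1, 0, 2]
1: hit

{0, 1, 2, 5}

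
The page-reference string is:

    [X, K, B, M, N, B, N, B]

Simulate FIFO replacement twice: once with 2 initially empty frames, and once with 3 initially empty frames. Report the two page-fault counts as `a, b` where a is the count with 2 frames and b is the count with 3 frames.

6, 5

2 frames: F F F F F F . . → 6 faults.
3 frames: F F F F F . . . → 5 faults.
5 < 6: adding a frame reduced faults, as is typical.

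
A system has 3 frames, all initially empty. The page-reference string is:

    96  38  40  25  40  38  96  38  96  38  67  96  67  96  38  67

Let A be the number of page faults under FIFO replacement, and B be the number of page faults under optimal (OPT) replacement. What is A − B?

Under FIFO: F F F F . . F F . . F . . . . . → 7 faults.
Under OPT: F F F F . . F . . . F . . . . . → 6 faults.
A − B = 7 − 6 = 1.

1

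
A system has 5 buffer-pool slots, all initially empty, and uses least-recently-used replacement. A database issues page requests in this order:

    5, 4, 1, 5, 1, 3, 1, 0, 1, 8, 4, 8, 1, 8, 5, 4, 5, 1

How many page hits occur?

10

5 -> fault, frames [5]
4 -> fault, frames [5, 4]
1 -> fault, frames [5, 4, 1]
5 -> hit
1 -> hit
3 -> fault, frames [4, 5, 1, 3]
1 -> hit
0 -> fault, frames [4, 5, 3, 1, 0]
1 -> hit
8 -> fault, evict 4, frames [5, 3, 0, 1, 8]
4 -> fault, evict 5, frames [3, 0, 1, 8, 4]
8 -> hit
1 -> hit
8 -> hit
5 -> fault, evict 3, frames [0, 4, 1, 8, 5]
4 -> hit
5 -> hit
1 -> hit
Hits: 10.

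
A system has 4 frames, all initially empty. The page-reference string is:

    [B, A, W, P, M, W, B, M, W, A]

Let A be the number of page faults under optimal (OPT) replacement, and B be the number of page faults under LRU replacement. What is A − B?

Under OPT: F F F F F . . . . . → 5 faults.
Under LRU: F F F F F . F . . F → 7 faults.
A − B = 5 − 7 = -2.

-2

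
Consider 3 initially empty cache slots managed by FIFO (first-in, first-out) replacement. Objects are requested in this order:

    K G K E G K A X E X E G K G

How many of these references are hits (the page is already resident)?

7

K: fault, frames {K}
G: fault, frames {K,G}
K: hit
E: fault, frames {K,G,E}
G: hit
K: hit
A: fault, evict K, frames {G,E,A}
X: fault, evict G, frames {E,A,X}
E: hit
X: hit
E: hit
G: fault, evict E, frames {A,X,G}
K: fault, evict A, frames {X,G,K}
G: hit
Hits: 7.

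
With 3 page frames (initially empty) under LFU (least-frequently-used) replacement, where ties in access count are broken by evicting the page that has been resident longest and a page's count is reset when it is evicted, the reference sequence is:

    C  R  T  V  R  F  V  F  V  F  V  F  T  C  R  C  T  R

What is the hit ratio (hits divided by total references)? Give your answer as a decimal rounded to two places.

0.39

C: miss, frames [C]
R: miss, frames [C, R]
T: miss, frames [C, R, T]
V: miss, evict C, frames [R, T, V]
R: hit
F: miss, evict T, frames [R, V, F]
V: hit
F: hit
V: hit
F: hit
V: hit
F: hit
T: miss, evict R, frames [V, F, T]
C: miss, evict T, frames [V, F, C]
R: miss, evict C, frames [V, F, R]
C: miss, evict R, frames [V, F, C]
T: miss, evict C, frames [V, F, T]
R: miss, evict T, frames [V, F, R]
Hits: 7 of 18 references → 7/18 = 0.3889.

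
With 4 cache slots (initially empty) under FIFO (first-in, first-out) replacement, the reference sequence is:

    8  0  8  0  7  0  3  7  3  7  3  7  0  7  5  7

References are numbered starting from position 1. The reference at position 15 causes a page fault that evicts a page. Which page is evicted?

pos 1: 8 → miss, frames (8)
pos 2: 0 → miss, frames (8 0)
pos 3: 8 → hit
pos 4: 0 → hit
pos 5: 7 → miss, frames (8 0 7)
pos 6: 0 → hit
pos 7: 3 → miss, frames (8 0 7 3)
pos 8: 7 → hit
pos 9: 3 → hit
pos 10: 7 → hit
pos 11: 3 → hit
pos 12: 7 → hit
pos 13: 0 → hit
pos 14: 7 → hit
pos 15: 5 → miss, evict 8, frames (0 7 3 5)
At position 15, page 8 is evicted.

8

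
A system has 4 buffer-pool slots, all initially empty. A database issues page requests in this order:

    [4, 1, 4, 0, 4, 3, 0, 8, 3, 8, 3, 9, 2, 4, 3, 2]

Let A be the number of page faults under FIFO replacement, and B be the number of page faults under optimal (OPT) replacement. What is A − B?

Under FIFO: F F . F . F . F . . . F F F F . → 9 faults.
Under OPT: F F . F . F . F . . . F F . . . → 7 faults.
A − B = 9 − 7 = 2.

2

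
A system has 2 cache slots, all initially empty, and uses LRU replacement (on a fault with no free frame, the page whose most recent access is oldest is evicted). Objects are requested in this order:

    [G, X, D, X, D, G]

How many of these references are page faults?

G -> miss, frames [G]
X -> miss, frames [G, X]
D -> miss, evict G, frames [X, D]
X -> hit
D -> hit
G -> miss, evict X, frames [D, G]
Page faults: 4.

4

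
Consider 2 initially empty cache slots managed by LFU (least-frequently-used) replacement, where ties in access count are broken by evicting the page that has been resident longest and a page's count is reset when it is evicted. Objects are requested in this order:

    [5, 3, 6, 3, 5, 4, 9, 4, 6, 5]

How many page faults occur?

5 -> fault, frames (5)
3 -> fault, frames (5 3)
6 -> fault, evict 5, frames (3 6)
3 -> hit
5 -> fault, evict 6, frames (3 5)
4 -> fault, evict 5, frames (3 4)
9 -> fault, evict 4, frames (3 9)
4 -> fault, evict 9, frames (3 4)
6 -> fault, evict 4, frames (3 6)
5 -> fault, evict 6, frames (3 5)
Page faults: 9.

9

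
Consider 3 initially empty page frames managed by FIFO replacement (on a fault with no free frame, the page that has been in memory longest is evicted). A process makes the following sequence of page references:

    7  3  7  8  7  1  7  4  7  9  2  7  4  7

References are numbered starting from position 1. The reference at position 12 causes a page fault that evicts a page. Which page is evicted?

pos 1: 7: fault, frames (7)
pos 2: 3: fault, frames (7 3)
pos 3: 7: hit
pos 4: 8: fault, frames (7 3 8)
pos 5: 7: hit
pos 6: 1: fault, evict 7, frames (3 8 1)
pos 7: 7: fault, evict 3, frames (8 1 7)
pos 8: 4: fault, evict 8, frames (1 7 4)
pos 9: 7: hit
pos 10: 9: fault, evict 1, frames (7 4 9)
pos 11: 2: fault, evict 7, frames (4 9 2)
pos 12: 7: fault, evict 4, frames (9 2 7)
At position 12, page 4 is evicted.

4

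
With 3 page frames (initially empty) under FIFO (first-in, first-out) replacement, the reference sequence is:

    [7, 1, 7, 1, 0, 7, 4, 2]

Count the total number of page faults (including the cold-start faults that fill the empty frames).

7 → fault, frames (7)
1 → fault, frames (7 1)
7 → hit
1 → hit
0 → fault, frames (7 1 0)
7 → hit
4 → fault, evict 7, frames (1 0 4)
2 → fault, evict 1, frames (0 4 2)
Page faults: 5.

5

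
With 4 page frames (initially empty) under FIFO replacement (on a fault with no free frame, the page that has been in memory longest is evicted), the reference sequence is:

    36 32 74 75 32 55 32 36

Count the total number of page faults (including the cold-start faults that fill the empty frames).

6

36: fault, frames {36}
32: fault, frames {36,32}
74: fault, frames {36,32,74}
75: fault, frames {36,32,74,75}
32: hit
55: fault, evict 36, frames {32,74,75,55}
32: hit
36: fault, evict 32, frames {74,75,55,36}
Page faults: 6.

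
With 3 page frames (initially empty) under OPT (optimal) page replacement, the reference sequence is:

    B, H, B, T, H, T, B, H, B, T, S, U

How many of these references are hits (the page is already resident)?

B -> fault, frames {B}
H -> fault, frames {B,H}
B -> hit
T -> fault, frames {B,H,T}
H -> hit
T -> hit
B -> hit
H -> hit
B -> hit
T -> hit
S -> fault, evict T, frames {B,H,S}
U -> fault, evict S, frames {B,H,U}
Hits: 7.

7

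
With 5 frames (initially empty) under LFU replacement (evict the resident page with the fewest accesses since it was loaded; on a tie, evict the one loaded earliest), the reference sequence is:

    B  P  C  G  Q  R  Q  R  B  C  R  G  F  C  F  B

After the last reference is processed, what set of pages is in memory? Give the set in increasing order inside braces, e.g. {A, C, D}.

B -> miss, frames {B}
P -> miss, frames {B,P}
C -> miss, frames {B,P,C}
G -> miss, frames {B,P,C,G}
Q -> miss, frames {B,P,C,G,Q}
R -> miss, evict B, frames {P,C,G,Q,R}
Q -> hit
R -> hit
B -> miss, evict P, frames {C,G,Q,R,B}
C -> hit
R -> hit
G -> hit
F -> miss, evict B, frames {C,G,Q,R,F}
C -> hit
F -> hit
B -> miss, evict G, frames {C,Q,R,F,B}

{B, C, F, Q, R}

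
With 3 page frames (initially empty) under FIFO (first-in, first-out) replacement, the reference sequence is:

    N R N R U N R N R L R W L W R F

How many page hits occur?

N: fault, frames (N)
R: fault, frames (N R)
N: hit
R: hit
U: fault, frames (N R U)
N: hit
R: hit
N: hit
R: hit
L: fault, evict N, frames (R U L)
R: hit
W: fault, evict R, frames (U L W)
L: hit
W: hit
R: fault, evict U, frames (L W R)
F: fault, evict L, frames (W R F)
Hits: 9.

9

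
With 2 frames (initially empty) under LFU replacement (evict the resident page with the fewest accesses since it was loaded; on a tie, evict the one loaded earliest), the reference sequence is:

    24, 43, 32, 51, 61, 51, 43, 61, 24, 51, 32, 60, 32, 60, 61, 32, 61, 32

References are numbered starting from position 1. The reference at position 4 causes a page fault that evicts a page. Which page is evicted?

pos 1: 24 -> fault, frames {24}
pos 2: 43 -> fault, frames {24,43}
pos 3: 32 -> fault, evict 24, frames {43,32}
pos 4: 51 -> fault, evict 43, frames {32,51}
At position 4, page 43 is evicted.

43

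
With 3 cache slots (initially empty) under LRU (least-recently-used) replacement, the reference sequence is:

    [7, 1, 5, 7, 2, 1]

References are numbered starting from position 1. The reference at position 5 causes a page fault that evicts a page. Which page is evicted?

pos 1: 7 → miss, frames (7)
pos 2: 1 → miss, frames (7 1)
pos 3: 5 → miss, frames (7 1 5)
pos 4: 7 → hit
pos 5: 2 → miss, evict 1, frames (5 7 2)
At position 5, page 1 is evicted.

1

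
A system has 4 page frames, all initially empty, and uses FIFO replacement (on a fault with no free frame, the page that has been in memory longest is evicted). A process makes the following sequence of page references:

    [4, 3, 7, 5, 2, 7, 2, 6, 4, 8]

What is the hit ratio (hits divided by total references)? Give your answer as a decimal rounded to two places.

0.20

4 -> miss, frames (4)
3 -> miss, frames (4 3)
7 -> miss, frames (4 3 7)
5 -> miss, frames (4 3 7 5)
2 -> miss, evict 4, frames (3 7 5 2)
7 -> hit
2 -> hit
6 -> miss, evict 3, frames (7 5 2 6)
4 -> miss, evict 7, frames (5 2 6 4)
8 -> miss, evict 5, frames (2 6 4 8)
Hits: 2 of 10 references → 2/10 = 0.2000.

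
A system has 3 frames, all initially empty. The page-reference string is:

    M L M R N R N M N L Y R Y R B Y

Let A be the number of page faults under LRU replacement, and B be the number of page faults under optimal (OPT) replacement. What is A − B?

Under LRU: F F . F F . . . . F F F . . F . → 8 faults.
Under OPT: F F . F F . . . . F F . . . F . → 7 faults.
A − B = 8 − 7 = 1.

1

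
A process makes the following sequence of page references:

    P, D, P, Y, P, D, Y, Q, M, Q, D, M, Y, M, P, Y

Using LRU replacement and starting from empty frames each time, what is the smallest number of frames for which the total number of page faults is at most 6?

f=1: 16 faults
f=2: 12 faults
f=3: 8 faults
f=4: 6 faults
f=5: 5 faults
Smallest f with faults ≤ 6 is 4.

4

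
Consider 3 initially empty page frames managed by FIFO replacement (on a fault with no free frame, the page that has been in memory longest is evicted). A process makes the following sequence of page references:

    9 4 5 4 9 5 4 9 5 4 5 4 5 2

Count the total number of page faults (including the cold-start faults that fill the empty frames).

9 → fault, frames {9}
4 → fault, frames {9,4}
5 → fault, frames {9,4,5}
4 → hit
9 → hit
5 → hit
4 → hit
9 → hit
5 → hit
4 → hit
5 → hit
4 → hit
5 → hit
2 → fault, evict 9, frames {4,5,2}
Page faults: 4.

4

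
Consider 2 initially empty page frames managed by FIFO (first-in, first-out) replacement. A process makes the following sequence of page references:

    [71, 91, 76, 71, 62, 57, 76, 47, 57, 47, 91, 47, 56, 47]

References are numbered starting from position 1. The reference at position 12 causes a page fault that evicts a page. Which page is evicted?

pos 1: 71 -> fault, frames (71)
pos 2: 91 -> fault, frames (71 91)
pos 3: 76 -> fault, evict 71, frames (91 76)
pos 4: 71 -> fault, evict 91, frames (76 71)
pos 5: 62 -> fault, evict 76, frames (71 62)
pos 6: 57 -> fault, evict 71, frames (62 57)
pos 7: 76 -> fault, evict 62, frames (57 76)
pos 8: 47 -> fault, evict 57, frames (76 47)
pos 9: 57 -> fault, evict 76, frames (47 57)
pos 10: 47 -> hit
pos 11: 91 -> fault, evict 47, frames (57 91)
pos 12: 47 -> fault, evict 57, frames (91 47)
At position 12, page 57 is evicted.

57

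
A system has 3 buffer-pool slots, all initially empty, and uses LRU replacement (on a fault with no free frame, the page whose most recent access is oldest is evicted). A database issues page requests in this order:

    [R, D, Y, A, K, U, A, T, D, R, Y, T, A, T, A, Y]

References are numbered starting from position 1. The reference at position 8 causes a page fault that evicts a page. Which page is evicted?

pos 1: R -> miss, frames (R)
pos 2: D -> miss, frames (R D)
pos 3: Y -> miss, frames (R D Y)
pos 4: A -> miss, evict R, frames (D Y A)
pos 5: K -> miss, evict D, frames (Y A K)
pos 6: U -> miss, evict Y, frames (A K U)
pos 7: A -> hit
pos 8: T -> miss, evict K, frames (U A T)
At position 8, page K is evicted.

K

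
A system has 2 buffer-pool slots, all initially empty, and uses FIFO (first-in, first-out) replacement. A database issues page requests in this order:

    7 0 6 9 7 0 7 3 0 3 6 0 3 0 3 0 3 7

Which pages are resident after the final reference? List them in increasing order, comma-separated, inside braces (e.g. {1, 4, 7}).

{3, 7}

7: fault, frames (7)
0: fault, frames (7 0)
6: fault, evict 7, frames (0 6)
9: fault, evict 0, frames (6 9)
7: fault, evict 6, frames (9 7)
0: fault, evict 9, frames (7 0)
7: hit
3: fault, evict 7, frames (0 3)
0: hit
3: hit
6: fault, evict 0, frames (3 6)
0: fault, evict 3, frames (6 0)
3: fault, evict 6, frames (0 3)
0: hit
3: hit
0: hit
3: hit
7: fault, evict 0, frames (3 7)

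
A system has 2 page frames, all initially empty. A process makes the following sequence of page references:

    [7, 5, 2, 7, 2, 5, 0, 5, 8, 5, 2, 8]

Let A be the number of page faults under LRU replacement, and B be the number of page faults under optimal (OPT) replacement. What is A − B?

2

Under LRU: F F F F . F F . F . F F → 9 faults.
Under OPT: F F F . . F F . F . F . → 7 faults.
A − B = 9 − 7 = 2.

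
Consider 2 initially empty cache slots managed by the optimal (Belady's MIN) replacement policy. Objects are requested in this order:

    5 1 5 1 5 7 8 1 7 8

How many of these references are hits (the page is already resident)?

5

5: fault, frames {5}
1: fault, frames {5,1}
5: hit
1: hit
5: hit
7: fault, evict 5, frames {1,7}
8: fault, evict 7, frames {1,8}
1: hit
7: fault, evict 1, frames {8,7}
8: hit
Hits: 5.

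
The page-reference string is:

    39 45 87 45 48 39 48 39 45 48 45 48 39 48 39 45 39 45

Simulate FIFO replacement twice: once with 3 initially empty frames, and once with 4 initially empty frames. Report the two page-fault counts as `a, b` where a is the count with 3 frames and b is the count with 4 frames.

6, 4

3 frames: F F F . F F . . F . . . . . . . . . → 6 faults.
4 frames: F F F . F . . . . . . . . . . . . . → 4 faults.
4 < 6: adding a frame reduced faults, as is typical.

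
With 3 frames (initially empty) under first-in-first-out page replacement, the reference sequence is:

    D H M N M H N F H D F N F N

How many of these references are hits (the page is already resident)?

D → fault, frames (D)
H → fault, frames (D H)
M → fault, frames (D H M)
N → fault, evict D, frames (H M N)
M → hit
H → hit
N → hit
F → fault, evict H, frames (M N F)
H → fault, evict M, frames (N F H)
D → fault, evict N, frames (F H D)
F → hit
N → fault, evict F, frames (H D N)
F → fault, evict H, frames (D N F)
N → hit
Hits: 5.

5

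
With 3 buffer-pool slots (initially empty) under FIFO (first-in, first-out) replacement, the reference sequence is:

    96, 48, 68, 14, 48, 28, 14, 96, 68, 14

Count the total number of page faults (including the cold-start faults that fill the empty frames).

96: fault, frames [96]
48: fault, frames [96, 48]
68: fault, frames [96, 48, 68]
14: fault, evict 96, frames [48, 68, 14]
48: hit
28: fault, evict 48, frames [68, 14, 28]
14: hit
96: fault, evict 68, frames [14, 28, 96]
68: fault, evict 14, frames [28, 96, 68]
14: fault, evict 28, frames [96, 68, 14]
Page faults: 8.

8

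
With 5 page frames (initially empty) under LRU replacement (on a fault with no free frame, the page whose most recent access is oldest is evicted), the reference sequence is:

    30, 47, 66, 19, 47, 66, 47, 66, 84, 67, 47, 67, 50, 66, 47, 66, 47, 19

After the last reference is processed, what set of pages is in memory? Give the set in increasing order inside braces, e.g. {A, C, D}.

{19, 47, 50, 66, 67}

30: fault, frames (30)
47: fault, frames (30 47)
66: fault, frames (30 47 66)
19: fault, frames (30 47 66 19)
47: hit
66: hit
47: hit
66: hit
84: fault, frames (30 19 47 66 84)
67: fault, evict 30, frames (19 47 66 84 67)
47: hit
67: hit
50: fault, evict 19, frames (66 84 47 67 50)
66: hit
47: hit
66: hit
47: hit
19: fault, evict 84, frames (67 50 66 47 19)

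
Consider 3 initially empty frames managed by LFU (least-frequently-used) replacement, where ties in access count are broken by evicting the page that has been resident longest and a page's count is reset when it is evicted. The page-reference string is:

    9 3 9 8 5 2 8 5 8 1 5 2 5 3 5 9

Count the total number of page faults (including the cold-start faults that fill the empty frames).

13

9: miss, frames (9)
3: miss, frames (9 3)
9: hit
8: miss, frames (9 3 8)
5: miss, evict 3, frames (9 8 5)
2: miss, evict 8, frames (9 5 2)
8: miss, evict 5, frames (9 2 8)
5: miss, evict 2, frames (9 8 5)
8: hit
1: miss, evict 5, frames (9 8 1)
5: miss, evict 1, frames (9 8 5)
2: miss, evict 5, frames (9 8 2)
5: miss, evict 2, frames (9 8 5)
3: miss, evict 5, frames (9 8 3)
5: miss, evict 3, frames (9 8 5)
9: hit
Page faults: 13.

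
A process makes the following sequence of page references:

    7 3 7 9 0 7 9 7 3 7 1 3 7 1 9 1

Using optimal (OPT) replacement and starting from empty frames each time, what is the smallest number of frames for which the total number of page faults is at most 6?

f=1: 16 faults
f=2: 9 faults
f=3: 7 faults
f=4: 5 faults
f=5: 5 faults
Smallest f with faults ≤ 6 is 4.

4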